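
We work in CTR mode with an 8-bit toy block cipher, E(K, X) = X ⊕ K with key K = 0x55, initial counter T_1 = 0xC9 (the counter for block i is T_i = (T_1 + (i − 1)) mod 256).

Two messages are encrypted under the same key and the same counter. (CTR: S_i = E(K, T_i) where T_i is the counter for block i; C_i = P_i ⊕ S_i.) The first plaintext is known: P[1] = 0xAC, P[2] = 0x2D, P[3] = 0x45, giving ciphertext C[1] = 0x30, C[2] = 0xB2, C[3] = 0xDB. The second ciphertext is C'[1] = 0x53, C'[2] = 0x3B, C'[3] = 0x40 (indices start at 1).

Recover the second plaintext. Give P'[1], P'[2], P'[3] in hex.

P'[1] = 0xCF, P'[2] = 0xA4, P'[3] = 0xDE

In CTR with a reused counter, both messages share the same keystream S_i, so C_i ⊕ C'_i = P_i ⊕ P'_i and thus P'_i = P_i ⊕ C_i ⊕ C'_i.
P'[1]: 0xAC ⊕ 0x30 ⊕ 0x53 = 0xCF.
P'[2]: 0x2D ⊕ 0xB2 ⊕ 0x3B = 0xA4.
P'[3]: 0x45 ⊕ 0xDB ⊕ 0x40 = 0xDE.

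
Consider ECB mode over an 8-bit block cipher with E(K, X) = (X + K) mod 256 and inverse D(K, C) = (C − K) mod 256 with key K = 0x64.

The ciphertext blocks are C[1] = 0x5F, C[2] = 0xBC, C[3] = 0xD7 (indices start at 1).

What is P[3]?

ECB decryption: P_i = D(K, C_i).
P[3]: D(K, 0xD7) = 0x73.

P[3] = 0x73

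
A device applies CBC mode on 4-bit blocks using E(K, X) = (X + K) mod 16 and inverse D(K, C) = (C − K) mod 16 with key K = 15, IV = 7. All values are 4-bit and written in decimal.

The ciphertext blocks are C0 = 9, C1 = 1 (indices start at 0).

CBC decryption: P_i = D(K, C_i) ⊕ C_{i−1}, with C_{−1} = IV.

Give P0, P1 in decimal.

P0: D(K, 9) = 10; 10 ⊕ 7 = 13.
P1: D(K, 1) = 2; 2 ⊕ 9 = 11.

P0 = 13, P1 = 11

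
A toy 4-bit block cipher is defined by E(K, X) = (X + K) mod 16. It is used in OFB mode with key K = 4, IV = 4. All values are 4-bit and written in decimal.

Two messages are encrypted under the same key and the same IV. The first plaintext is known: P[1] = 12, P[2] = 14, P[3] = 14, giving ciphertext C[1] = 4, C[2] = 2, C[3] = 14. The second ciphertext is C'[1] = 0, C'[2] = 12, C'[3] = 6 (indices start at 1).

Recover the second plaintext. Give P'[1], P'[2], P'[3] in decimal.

P'[1] = 8, P'[2] = 0, P'[3] = 6

In OFB with a reused IV, both messages share the same keystream S_i, so C_i ⊕ C'_i = P_i ⊕ P'_i and thus P'_i = P_i ⊕ C_i ⊕ C'_i.
P'[1]: 12 ⊕ 4 ⊕ 0 = 8.
P'[2]: 14 ⊕ 2 ⊕ 12 = 0.
P'[3]: 14 ⊕ 14 ⊕ 6 = 6.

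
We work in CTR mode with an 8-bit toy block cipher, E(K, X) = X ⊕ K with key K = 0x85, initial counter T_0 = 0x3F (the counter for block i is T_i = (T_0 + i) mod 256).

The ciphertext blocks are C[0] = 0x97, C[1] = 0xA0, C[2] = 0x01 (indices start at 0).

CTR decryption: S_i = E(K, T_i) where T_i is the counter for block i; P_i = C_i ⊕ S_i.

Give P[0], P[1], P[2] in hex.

P[0]: T = 0x3F, S = E(K, T) = 0xBA; 0x97 ⊕ 0xBA = 0x2D.
P[1]: T = 0x40, S = E(K, T) = 0xC5; 0xA0 ⊕ 0xC5 = 0x65.
P[2]: T = 0x41, S = E(K, T) = 0xC4; 0x01 ⊕ 0xC4 = 0xC5.

P[0] = 0x2D, P[1] = 0x65, P[2] = 0xC5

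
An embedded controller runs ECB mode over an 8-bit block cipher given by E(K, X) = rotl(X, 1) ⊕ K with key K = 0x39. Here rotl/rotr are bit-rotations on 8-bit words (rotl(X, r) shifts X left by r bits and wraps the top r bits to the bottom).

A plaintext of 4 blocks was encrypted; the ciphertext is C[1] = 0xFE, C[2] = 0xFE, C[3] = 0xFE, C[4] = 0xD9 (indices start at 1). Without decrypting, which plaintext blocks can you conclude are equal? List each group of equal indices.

P[1] = P[2] = P[3]

ECB encrypts each block independently with the same key, so equal ciphertext blocks imply equal plaintext blocks.
C[1] = C[2] = C[3] = 0xFE, so P[1] = P[2] = P[3].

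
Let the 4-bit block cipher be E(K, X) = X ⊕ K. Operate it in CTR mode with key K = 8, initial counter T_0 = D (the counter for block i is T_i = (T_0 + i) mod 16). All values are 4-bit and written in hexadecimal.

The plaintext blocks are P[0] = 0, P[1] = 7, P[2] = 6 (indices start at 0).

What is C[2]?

CTR encryption: S_i = E(K, T_i) where T_i is the counter for block i; C_i = P_i ⊕ S_i.
C[0]: T = D, S = E(K, T) = 5; 0 ⊕ 5 = 5.
C[1]: T = E, S = E(K, T) = 6; 7 ⊕ 6 = 1.
C[2]: T = F, S = E(K, T) = 7; 6 ⊕ 7 = 1.

C[2] = 1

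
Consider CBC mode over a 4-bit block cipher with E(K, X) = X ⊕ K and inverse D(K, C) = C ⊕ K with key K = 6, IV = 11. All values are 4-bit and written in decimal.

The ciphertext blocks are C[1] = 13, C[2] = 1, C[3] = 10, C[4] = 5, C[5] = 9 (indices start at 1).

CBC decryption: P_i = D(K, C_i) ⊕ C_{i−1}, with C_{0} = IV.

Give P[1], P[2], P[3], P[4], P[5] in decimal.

P[1]: D(K, 13) = 11; 11 ⊕ 11 = 0.
P[2]: D(K, 1) = 7; 7 ⊕ 13 = 10.
P[3]: D(K, 10) = 12; 12 ⊕ 1 = 13.
P[4]: D(K, 5) = 3; 3 ⊕ 10 = 9.
P[5]: D(K, 9) = 15; 15 ⊕ 5 = 10.

P[1] = 0, P[2] = 10, P[3] = 13, P[4] = 9, P[5] = 10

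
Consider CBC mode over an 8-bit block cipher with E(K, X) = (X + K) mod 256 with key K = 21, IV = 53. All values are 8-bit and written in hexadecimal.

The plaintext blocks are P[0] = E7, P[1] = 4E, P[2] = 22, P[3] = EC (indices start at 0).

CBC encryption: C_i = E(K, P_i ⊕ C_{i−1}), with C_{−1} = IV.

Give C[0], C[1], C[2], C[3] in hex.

C[0] = D5, C[1] = BC, C[2] = BF, C[3] = 74

C[0]: P[0] ⊕ 53 = B4; E(K, B4) = D5.
C[1]: P[1] ⊕ D5 = 9B; E(K, 9B) = BC.
C[2]: P[2] ⊕ BC = 9E; E(K, 9E) = BF.
C[3]: P[3] ⊕ BF = 53; E(K, 53) = 74.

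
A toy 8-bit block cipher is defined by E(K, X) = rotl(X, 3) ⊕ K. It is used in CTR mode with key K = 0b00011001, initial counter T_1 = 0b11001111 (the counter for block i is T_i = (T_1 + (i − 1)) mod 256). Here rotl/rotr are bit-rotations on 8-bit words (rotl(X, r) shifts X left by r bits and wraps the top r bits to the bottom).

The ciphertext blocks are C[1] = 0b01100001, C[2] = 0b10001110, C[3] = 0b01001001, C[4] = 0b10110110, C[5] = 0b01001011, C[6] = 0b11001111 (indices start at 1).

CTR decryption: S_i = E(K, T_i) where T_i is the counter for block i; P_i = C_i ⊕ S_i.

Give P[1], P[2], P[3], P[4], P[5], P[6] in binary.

P[1]: T = 0b11001111, S = E(K, T) = 0b01100111; 0b01100001 ⊕ 0b01100111 = 0b00000110.
P[2]: T = 0b11010000, S = E(K, T) = 0b10011111; 0b10001110 ⊕ 0b10011111 = 0b00010001.
P[3]: T = 0b11010001, S = E(K, T) = 0b10010111; 0b01001001 ⊕ 0b10010111 = 0b11011110.
P[4]: T = 0b11010010, S = E(K, T) = 0b10001111; 0b10110110 ⊕ 0b10001111 = 0b00111001.
P[5]: T = 0b11010011, S = E(K, T) = 0b10000111; 0b01001011 ⊕ 0b10000111 = 0b11001100.
P[6]: T = 0b11010100, S = E(K, T) = 0b10111111; 0b11001111 ⊕ 0b10111111 = 0b01110000.

P[1] = 0b00000110, P[2] = 0b00010001, P[3] = 0b11011110, P[4] = 0b00111001, P[5] = 0b11001100, P[6] = 0b01110000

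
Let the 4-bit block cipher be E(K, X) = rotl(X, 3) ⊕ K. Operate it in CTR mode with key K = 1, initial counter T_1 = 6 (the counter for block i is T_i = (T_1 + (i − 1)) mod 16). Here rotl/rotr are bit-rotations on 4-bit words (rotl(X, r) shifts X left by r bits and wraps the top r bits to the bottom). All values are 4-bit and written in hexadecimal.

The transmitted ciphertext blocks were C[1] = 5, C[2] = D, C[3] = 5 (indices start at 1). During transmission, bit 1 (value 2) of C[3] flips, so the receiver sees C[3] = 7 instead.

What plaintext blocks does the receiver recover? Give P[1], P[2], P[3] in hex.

P[1] = 7, P[2] = 7, P[3] = 2

CTR decryption: S_i = E(K, T_i) where T_i is the counter for block i; P_i = C_i ⊕ S_i.
Only C[3] changed, to 7. In CTR, a change in C_i flips the same bit in P_i only; the keystream is unaffected. Decrypting the received ciphertext:
P[1]: T = 6, S = E(K, T) = 2; 5 ⊕ 2 = 7.
P[2]: T = 7, S = E(K, T) = A; D ⊕ A = 7.
P[3]: T = 8, S = E(K, T) = 5; 7 ⊕ 5 = 2.
Blocks that differ from the original plaintext: P[3].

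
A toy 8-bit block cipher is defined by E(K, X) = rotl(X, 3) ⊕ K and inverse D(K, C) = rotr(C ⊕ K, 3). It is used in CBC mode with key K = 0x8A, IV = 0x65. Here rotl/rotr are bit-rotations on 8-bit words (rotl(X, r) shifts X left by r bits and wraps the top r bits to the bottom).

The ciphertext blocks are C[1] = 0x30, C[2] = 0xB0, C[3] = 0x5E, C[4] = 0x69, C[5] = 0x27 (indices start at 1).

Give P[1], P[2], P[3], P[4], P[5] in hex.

CBC decryption: P_i = D(K, C_i) ⊕ C_{i−1}, with C_{0} = IV.
P[1]: D(K, 0x30) = 0x57; 0x57 ⊕ 0x65 = 0x32.
P[2]: D(K, 0xB0) = 0x47; 0x47 ⊕ 0x30 = 0x77.
P[3]: D(K, 0x5E) = 0x9A; 0x9A ⊕ 0xB0 = 0x2A.
P[4]: D(K, 0x69) = 0x7C; 0x7C ⊕ 0x5E = 0x22.
P[5]: D(K, 0x27) = 0xB5; 0xB5 ⊕ 0x69 = 0xDC.

P[1] = 0x32, P[2] = 0x77, P[3] = 0x2A, P[4] = 0x22, P[5] = 0xDC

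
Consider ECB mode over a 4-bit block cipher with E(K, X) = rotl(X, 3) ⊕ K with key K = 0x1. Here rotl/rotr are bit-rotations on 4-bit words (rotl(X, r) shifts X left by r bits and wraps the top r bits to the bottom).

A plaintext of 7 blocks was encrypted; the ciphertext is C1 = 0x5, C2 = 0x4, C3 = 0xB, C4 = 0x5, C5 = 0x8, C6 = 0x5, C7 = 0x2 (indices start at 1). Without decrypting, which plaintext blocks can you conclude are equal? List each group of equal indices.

P1 = P4 = P6

ECB encrypts each block independently with the same key, so equal ciphertext blocks imply equal plaintext blocks.
C1 = C4 = C6 = 0x5, so P1 = P4 = P6.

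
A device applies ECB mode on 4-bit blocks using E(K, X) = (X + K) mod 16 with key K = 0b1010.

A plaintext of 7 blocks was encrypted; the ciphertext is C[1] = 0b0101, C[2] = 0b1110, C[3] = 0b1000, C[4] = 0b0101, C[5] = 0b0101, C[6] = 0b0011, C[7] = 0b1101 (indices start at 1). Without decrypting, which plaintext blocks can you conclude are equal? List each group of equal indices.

P[1] = P[4] = P[5]

ECB encrypts each block independently with the same key, so equal ciphertext blocks imply equal plaintext blocks.
C[1] = C[4] = C[5] = 0b0101, so P[1] = P[4] = P[5].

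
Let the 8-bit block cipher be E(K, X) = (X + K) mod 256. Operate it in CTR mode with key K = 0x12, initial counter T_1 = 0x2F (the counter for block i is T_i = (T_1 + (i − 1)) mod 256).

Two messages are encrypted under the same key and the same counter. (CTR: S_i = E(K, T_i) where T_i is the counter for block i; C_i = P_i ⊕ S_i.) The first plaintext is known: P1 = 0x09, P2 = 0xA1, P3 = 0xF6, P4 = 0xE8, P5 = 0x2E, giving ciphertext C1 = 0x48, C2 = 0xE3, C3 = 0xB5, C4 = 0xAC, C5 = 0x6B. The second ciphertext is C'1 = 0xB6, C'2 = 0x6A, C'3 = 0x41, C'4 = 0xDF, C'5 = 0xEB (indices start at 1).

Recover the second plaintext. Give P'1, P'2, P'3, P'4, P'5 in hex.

In CTR with a reused counter, both messages share the same keystream S_i, so C_i ⊕ C'_i = P_i ⊕ P'_i and thus P'_i = P_i ⊕ C_i ⊕ C'_i.
P'1: 0x09 ⊕ 0x48 ⊕ 0xB6 = 0xF7.
P'2: 0xA1 ⊕ 0xE3 ⊕ 0x6A = 0x28.
P'3: 0xF6 ⊕ 0xB5 ⊕ 0x41 = 0x02.
P'4: 0xE8 ⊕ 0xAC ⊕ 0xDF = 0x9B.
P'5: 0x2E ⊕ 0x6B ⊕ 0xEB = 0xAE.

P'1 = 0xF7, P'2 = 0x28, P'3 = 0x02, P'4 = 0x9B, P'5 = 0xAE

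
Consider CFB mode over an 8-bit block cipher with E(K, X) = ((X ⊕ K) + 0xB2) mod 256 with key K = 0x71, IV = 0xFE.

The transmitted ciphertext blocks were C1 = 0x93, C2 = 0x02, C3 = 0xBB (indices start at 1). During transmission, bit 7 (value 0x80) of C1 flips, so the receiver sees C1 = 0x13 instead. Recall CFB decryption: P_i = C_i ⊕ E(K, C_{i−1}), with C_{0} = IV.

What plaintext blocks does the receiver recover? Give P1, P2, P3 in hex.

Only C1 changed, to 0x13. In CFB, a change in C_i flips the same bit in P_i and garbles P_{i+1}. Decrypting the received ciphertext:
P1: E(K, 0xFE) = 0x41; 0x13 ⊕ 0x41 = 0x52.
P2: E(K, 0x13) = 0x14; 0x02 ⊕ 0x14 = 0x16.
P3: E(K, 0x02) = 0x25; 0xBB ⊕ 0x25 = 0x9E.
Blocks that differ from the original plaintext: P1, P2.

P1 = 0x52, P2 = 0x16, P3 = 0x9E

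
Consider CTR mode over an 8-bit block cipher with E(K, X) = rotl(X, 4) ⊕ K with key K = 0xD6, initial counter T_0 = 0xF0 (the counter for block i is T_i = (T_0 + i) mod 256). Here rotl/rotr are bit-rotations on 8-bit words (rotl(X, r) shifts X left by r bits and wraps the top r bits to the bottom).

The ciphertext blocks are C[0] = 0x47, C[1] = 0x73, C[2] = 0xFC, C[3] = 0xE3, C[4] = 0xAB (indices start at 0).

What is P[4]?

P[4] = 0x32

CTR decryption: S_i = E(K, T_i) where T_i is the counter for block i; P_i = C_i ⊕ S_i.
P[4]: T = 0xF4, S = E(K, T) = 0x99; 0xAB ⊕ 0x99 = 0x32.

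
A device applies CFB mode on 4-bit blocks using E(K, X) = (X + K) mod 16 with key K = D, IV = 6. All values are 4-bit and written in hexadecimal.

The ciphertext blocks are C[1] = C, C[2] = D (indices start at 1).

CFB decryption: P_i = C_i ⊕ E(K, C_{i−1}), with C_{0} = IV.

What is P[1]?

P[1] = F

P[1]: E(K, 6) = 3; C ⊕ 3 = F.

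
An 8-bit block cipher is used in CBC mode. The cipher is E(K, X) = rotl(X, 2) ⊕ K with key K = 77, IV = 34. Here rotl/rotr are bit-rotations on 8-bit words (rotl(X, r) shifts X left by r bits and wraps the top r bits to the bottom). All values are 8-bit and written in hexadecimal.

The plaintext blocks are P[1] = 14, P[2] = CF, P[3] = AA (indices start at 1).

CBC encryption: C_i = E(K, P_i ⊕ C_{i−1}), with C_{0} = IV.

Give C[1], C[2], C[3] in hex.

C[1] = F7, C[2] = 97, C[3] = 83

C[1]: P[1] ⊕ 34 = 20; E(K, 20) = F7.
C[2]: P[2] ⊕ F7 = 38; E(K, 38) = 97.
C[3]: P[3] ⊕ 97 = 3D; E(K, 3D) = 83.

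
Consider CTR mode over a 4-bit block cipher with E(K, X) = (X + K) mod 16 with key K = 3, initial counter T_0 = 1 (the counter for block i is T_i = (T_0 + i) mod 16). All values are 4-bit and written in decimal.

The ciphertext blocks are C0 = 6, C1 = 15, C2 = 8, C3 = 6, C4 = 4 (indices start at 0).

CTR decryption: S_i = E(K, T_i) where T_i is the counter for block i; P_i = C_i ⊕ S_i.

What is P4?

P4 = 12

P4: T = 5, S = E(K, T) = 8; 4 ⊕ 8 = 12.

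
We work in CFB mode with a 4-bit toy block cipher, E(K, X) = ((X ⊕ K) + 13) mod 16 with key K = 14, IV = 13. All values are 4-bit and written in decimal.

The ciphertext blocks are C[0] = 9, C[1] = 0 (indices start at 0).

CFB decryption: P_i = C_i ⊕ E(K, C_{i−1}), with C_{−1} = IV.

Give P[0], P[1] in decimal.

P[0] = 9, P[1] = 4

P[0]: E(K, 13) = 0; 9 ⊕ 0 = 9.
P[1]: E(K, 9) = 4; 0 ⊕ 4 = 4.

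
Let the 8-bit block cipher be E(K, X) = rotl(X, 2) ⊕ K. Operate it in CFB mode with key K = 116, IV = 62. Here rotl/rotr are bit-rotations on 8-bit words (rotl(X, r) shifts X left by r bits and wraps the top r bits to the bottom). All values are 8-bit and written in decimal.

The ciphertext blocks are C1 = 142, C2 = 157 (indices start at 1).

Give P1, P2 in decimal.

P1 = 2, P2 = 211

CFB decryption: P_i = C_i ⊕ E(K, C_{i−1}), with C_{0} = IV.
P1: E(K, 62) = 140; 142 ⊕ 140 = 2.
P2: E(K, 142) = 78; 157 ⊕ 78 = 211.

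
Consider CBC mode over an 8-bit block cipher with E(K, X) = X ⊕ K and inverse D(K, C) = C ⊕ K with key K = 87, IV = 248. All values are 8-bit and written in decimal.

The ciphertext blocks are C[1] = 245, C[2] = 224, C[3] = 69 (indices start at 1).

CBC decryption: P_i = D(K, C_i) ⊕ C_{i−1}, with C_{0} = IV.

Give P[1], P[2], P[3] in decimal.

P[1]: D(K, 245) = 162; 162 ⊕ 248 = 90.
P[2]: D(K, 224) = 183; 183 ⊕ 245 = 66.
P[3]: D(K, 69) = 18; 18 ⊕ 224 = 242.

P[1] = 90, P[2] = 66, P[3] = 242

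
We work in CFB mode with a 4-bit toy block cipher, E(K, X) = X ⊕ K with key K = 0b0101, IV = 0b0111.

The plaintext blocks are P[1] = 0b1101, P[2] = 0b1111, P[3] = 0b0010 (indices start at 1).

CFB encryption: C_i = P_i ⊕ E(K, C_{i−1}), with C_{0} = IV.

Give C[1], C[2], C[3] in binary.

C[1]: E(K, 0b0111) = 0b0010; 0b1101 ⊕ 0b0010 = 0b1111.
C[2]: E(K, 0b1111) = 0b1010; 0b1111 ⊕ 0b1010 = 0b0101.
C[3]: E(K, 0b0101) = 0b0000; 0b0010 ⊕ 0b0000 = 0b0010.

C[1] = 0b1111, C[2] = 0b0101, C[3] = 0b0010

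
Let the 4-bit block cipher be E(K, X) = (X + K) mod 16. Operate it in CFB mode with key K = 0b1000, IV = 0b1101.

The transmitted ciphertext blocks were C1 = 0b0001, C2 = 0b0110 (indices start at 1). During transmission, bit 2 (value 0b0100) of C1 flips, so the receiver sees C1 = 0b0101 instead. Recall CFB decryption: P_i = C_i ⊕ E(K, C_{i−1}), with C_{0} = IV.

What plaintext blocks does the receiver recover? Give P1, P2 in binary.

P1 = 0b0000, P2 = 0b1011

Only C1 changed, to 0b0101. In CFB, a change in C_i flips the same bit in P_i and garbles P_{i+1}. Decrypting the received ciphertext:
P1: E(K, 0b1101) = 0b0101; 0b0101 ⊕ 0b0101 = 0b0000.
P2: E(K, 0b0101) = 0b1101; 0b0110 ⊕ 0b1101 = 0b1011.
Blocks that differ from the original plaintext: P1, P2.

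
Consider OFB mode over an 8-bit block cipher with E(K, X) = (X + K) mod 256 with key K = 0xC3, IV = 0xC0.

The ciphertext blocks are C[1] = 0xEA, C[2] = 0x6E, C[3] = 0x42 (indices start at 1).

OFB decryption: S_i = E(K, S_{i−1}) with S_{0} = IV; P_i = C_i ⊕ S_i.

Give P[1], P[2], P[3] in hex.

P[1]: S = E(K, 0xC0) = 0x83; 0xEA ⊕ 0x83 = 0x69.
P[2]: S = E(K, 0x83) = 0x46; 0x6E ⊕ 0x46 = 0x28.
P[3]: S = E(K, 0x46) = 0x09; 0x42 ⊕ 0x09 = 0x4B.

P[1] = 0x69, P[2] = 0x28, P[3] = 0x4B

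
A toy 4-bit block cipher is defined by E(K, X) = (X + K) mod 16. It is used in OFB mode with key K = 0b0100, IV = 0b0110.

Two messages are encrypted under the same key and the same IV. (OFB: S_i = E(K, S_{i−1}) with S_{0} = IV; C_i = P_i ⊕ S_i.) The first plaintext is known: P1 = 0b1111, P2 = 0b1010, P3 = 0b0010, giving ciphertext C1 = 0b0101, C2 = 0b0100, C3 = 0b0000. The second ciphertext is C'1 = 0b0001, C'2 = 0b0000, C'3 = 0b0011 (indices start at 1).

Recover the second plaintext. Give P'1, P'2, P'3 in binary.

In OFB with a reused IV, both messages share the same keystream S_i, so C_i ⊕ C'_i = P_i ⊕ P'_i and thus P'_i = P_i ⊕ C_i ⊕ C'_i.
P'1: 0b1111 ⊕ 0b0101 ⊕ 0b0001 = 0b1011.
P'2: 0b1010 ⊕ 0b0100 ⊕ 0b0000 = 0b1110.
P'3: 0b0010 ⊕ 0b0000 ⊕ 0b0011 = 0b0001.

P'1 = 0b1011, P'2 = 0b1110, P'3 = 0b0001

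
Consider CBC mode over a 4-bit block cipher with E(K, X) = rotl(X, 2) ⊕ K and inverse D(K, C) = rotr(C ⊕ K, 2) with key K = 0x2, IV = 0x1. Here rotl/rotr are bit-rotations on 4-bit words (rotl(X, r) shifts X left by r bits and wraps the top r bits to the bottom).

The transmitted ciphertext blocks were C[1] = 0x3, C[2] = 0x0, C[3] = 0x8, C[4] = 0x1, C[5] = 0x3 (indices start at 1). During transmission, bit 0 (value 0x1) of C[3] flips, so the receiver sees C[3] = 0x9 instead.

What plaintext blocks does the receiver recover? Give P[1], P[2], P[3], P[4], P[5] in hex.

CBC decryption: P_i = D(K, C_i) ⊕ C_{i−1}, with C_{0} = IV.
Only C[3] changed, to 0x9. In CBC, a change in C_i garbles P_i and flips the same bit in P_{i+1}. Decrypting the received ciphertext:
P[1]: D(K, 0x3) = 0x4; 0x4 ⊕ 0x1 = 0x5.
P[2]: D(K, 0x0) = 0x8; 0x8 ⊕ 0x3 = 0xB.
P[3]: D(K, 0x9) = 0xE; 0xE ⊕ 0x0 = 0xE.
P[4]: D(K, 0x1) = 0xC; 0xC ⊕ 0x9 = 0x5.
P[5]: D(K, 0x3) = 0x4; 0x4 ⊕ 0x1 = 0x5.
Blocks that differ from the original plaintext: P[3], P[4].

P[1] = 0x5, P[2] = 0xB, P[3] = 0xE, P[4] = 0x5, P[5] = 0x5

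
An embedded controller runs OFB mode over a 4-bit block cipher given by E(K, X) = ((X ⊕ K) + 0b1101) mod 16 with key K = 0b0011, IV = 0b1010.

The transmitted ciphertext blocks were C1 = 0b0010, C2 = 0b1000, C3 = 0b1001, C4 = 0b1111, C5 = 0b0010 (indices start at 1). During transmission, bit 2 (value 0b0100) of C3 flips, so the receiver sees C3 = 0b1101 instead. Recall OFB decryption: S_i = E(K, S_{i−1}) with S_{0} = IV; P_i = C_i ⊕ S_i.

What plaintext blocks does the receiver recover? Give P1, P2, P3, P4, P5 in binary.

Only C3 changed, to 0b1101. In OFB, a change in C_i flips the same bit in P_i only; the keystream is unaffected. Decrypting the received ciphertext:
P1: S = E(K, 0b1010) = 0b0110; 0b0010 ⊕ 0b0110 = 0b0100.
P2: S = E(K, 0b0110) = 0b0010; 0b1000 ⊕ 0b0010 = 0b1010.
P3: S = E(K, 0b0010) = 0b1110; 0b1101 ⊕ 0b1110 = 0b0011.
P4: S = E(K, 0b1110) = 0b1010; 0b1111 ⊕ 0b1010 = 0b0101.
P5: S = E(K, 0b1010) = 0b0110; 0b0010 ⊕ 0b0110 = 0b0100.
Blocks that differ from the original plaintext: P3.

P1 = 0b0100, P2 = 0b1010, P3 = 0b0011, P4 = 0b0101, P5 = 0b0100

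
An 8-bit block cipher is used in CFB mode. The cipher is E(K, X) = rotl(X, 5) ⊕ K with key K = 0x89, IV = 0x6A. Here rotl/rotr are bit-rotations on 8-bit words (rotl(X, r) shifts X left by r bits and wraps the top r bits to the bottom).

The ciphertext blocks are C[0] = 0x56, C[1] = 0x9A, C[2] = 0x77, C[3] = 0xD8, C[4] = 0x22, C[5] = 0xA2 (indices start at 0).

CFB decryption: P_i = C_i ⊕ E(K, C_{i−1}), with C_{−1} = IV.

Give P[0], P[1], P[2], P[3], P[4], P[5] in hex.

P[0] = 0x92, P[1] = 0xD9, P[2] = 0xAD, P[3] = 0xBF, P[4] = 0xB0, P[5] = 0x6F

P[0]: E(K, 0x6A) = 0xC4; 0x56 ⊕ 0xC4 = 0x92.
P[1]: E(K, 0x56) = 0x43; 0x9A ⊕ 0x43 = 0xD9.
P[2]: E(K, 0x9A) = 0xDA; 0x77 ⊕ 0xDA = 0xAD.
P[3]: E(K, 0x77) = 0x67; 0xD8 ⊕ 0x67 = 0xBF.
P[4]: E(K, 0xD8) = 0x92; 0x22 ⊕ 0x92 = 0xB0.
P[5]: E(K, 0x22) = 0xCD; 0xA2 ⊕ 0xCD = 0x6F.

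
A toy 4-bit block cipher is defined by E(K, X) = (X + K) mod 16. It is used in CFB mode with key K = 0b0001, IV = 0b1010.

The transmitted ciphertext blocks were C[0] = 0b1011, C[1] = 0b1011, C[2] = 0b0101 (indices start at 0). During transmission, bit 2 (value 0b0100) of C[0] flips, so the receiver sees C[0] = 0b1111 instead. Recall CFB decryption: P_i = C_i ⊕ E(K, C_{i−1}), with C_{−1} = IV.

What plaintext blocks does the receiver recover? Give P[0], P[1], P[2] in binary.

Only C[0] changed, to 0b1111. In CFB, a change in C_i flips the same bit in P_i and garbles P_{i+1}. Decrypting the received ciphertext:
P[0]: E(K, 0b1010) = 0b1011; 0b1111 ⊕ 0b1011 = 0b0100.
P[1]: E(K, 0b1111) = 0b0000; 0b1011 ⊕ 0b0000 = 0b1011.
P[2]: E(K, 0b1011) = 0b1100; 0b0101 ⊕ 0b1100 = 0b1001.
Blocks that differ from the original plaintext: P[0], P[1].

P[0] = 0b0100, P[1] = 0b1011, P[2] = 0b1001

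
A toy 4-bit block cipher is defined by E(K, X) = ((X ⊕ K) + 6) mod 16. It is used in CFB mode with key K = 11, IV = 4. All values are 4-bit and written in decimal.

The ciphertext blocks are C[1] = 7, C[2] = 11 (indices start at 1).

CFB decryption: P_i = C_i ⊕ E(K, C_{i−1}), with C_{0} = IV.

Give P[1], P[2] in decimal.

P[1]: E(K, 4) = 5; 7 ⊕ 5 = 2.
P[2]: E(K, 7) = 2; 11 ⊕ 2 = 9.

P[1] = 2, P[2] = 9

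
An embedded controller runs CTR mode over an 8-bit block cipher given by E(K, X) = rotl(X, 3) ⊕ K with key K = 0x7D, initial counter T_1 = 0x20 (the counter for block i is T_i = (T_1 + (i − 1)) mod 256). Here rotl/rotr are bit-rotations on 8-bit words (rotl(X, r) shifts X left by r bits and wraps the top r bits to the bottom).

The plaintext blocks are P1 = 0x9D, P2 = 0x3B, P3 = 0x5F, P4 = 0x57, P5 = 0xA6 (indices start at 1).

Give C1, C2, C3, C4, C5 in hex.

C1 = 0xE1, C2 = 0x4F, C3 = 0x33, C4 = 0x33, C5 = 0xFA

CTR encryption: S_i = E(K, T_i) where T_i is the counter for block i; C_i = P_i ⊕ S_i.
C1: T = 0x20, S = E(K, T) = 0x7C; 0x9D ⊕ 0x7C = 0xE1.
C2: T = 0x21, S = E(K, T) = 0x74; 0x3B ⊕ 0x74 = 0x4F.
C3: T = 0x22, S = E(K, T) = 0x6C; 0x5F ⊕ 0x6C = 0x33.
C4: T = 0x23, S = E(K, T) = 0x64; 0x57 ⊕ 0x64 = 0x33.
C5: T = 0x24, S = E(K, T) = 0x5C; 0xA6 ⊕ 0x5C = 0xFA.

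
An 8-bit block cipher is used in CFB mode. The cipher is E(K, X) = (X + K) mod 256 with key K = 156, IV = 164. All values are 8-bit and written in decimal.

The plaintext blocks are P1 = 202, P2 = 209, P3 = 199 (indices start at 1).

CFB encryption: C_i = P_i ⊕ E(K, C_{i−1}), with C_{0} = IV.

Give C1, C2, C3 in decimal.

C1: E(K, 164) = 64; 202 ⊕ 64 = 138.
C2: E(K, 138) = 38; 209 ⊕ 38 = 247.
C3: E(K, 247) = 147; 199 ⊕ 147 = 84.

C1 = 138, C2 = 247, C3 = 84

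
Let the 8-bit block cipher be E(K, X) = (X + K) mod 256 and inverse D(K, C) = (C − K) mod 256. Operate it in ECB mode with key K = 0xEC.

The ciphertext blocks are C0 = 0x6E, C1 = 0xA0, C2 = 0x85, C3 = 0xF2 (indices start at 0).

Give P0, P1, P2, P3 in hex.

P0 = 0x82, P1 = 0xB4, P2 = 0x99, P3 = 0x06

ECB decryption: P_i = D(K, C_i).
P0: D(K, 0x6E) = 0x82.
P1: D(K, 0xA0) = 0xB4.
P2: D(K, 0x85) = 0x99.
P3: D(K, 0xF2) = 0x06.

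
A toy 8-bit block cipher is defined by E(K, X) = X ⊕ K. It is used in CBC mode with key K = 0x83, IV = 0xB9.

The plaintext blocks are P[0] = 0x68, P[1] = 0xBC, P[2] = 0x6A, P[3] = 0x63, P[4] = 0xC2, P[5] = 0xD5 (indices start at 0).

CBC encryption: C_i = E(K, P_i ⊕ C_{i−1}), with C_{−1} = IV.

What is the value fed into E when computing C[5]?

0xF0

C[0]: P[0] ⊕ 0xB9 = 0xD1; E(K, 0xD1) = 0x52.
C[1]: P[1] ⊕ 0x52 = 0xEE; E(K, 0xEE) = 0x6D.
C[2]: P[2] ⊕ 0x6D = 0x07; E(K, 0x07) = 0x84.
C[3]: P[3] ⊕ 0x84 = 0xE7; E(K, 0xE7) = 0x64.
C[4]: P[4] ⊕ 0x64 = 0xA6; E(K, 0xA6) = 0x25.
C[5]: P[5] ⊕ 0x25 = 0xF0; E(K, 0xF0) = 0x73.
So the input to E for block [5] is 0xF0.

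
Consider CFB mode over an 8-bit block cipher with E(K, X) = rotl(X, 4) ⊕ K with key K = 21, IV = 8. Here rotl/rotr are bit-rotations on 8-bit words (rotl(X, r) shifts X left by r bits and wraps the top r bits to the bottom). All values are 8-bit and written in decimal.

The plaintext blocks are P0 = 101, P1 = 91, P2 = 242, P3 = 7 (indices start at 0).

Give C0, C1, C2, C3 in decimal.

CFB encryption: C_i = P_i ⊕ E(K, C_{i−1}), with C_{−1} = IV.
C0: E(K, 8) = 149; 101 ⊕ 149 = 240.
C1: E(K, 240) = 26; 91 ⊕ 26 = 65.
C2: E(K, 65) = 1; 242 ⊕ 1 = 243.
C3: E(K, 243) = 42; 7 ⊕ 42 = 45.

C0 = 240, C1 = 65, C2 = 243, C3 = 45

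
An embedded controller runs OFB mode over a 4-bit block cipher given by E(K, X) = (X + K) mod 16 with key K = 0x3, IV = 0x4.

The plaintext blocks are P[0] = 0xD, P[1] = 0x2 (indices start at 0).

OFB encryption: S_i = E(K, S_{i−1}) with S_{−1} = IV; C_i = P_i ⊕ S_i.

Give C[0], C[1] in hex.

C[0] = 0xA, C[1] = 0x8

C[0]: S = E(K, 0x4) = 0x7; 0xD ⊕ 0x7 = 0xA.
C[1]: S = E(K, 0x7) = 0xA; 0x2 ⊕ 0xA = 0x8.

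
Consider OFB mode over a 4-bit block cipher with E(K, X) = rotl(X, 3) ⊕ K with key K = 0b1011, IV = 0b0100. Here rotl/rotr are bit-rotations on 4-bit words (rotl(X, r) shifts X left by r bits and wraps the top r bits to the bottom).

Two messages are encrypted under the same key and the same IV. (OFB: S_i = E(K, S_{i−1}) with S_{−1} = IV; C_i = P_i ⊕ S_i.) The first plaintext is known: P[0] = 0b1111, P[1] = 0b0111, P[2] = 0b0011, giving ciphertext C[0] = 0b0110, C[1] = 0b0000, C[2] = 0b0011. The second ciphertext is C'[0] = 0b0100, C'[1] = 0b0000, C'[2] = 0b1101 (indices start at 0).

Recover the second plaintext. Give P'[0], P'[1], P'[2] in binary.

In OFB with a reused IV, both messages share the same keystream S_i, so C_i ⊕ C'_i = P_i ⊕ P'_i and thus P'_i = P_i ⊕ C_i ⊕ C'_i.
P'[0]: 0b1111 ⊕ 0b0110 ⊕ 0b0100 = 0b1101.
P'[1]: 0b0111 ⊕ 0b0000 ⊕ 0b0000 = 0b0111.
P'[2]: 0b0011 ⊕ 0b0011 ⊕ 0b1101 = 0b1101.

P'[0] = 0b1101, P'[1] = 0b0111, P'[2] = 0b1101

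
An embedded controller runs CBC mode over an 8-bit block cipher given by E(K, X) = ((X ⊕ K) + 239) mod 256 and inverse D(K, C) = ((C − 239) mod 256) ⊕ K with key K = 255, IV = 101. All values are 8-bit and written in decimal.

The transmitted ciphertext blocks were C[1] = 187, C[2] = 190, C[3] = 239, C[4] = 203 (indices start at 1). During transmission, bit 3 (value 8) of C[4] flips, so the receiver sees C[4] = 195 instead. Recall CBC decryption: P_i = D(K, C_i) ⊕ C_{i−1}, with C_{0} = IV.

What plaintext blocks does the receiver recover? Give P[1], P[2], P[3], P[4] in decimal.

Only C[4] changed, to 195. In CBC, a change in C_i garbles P_i and flips the same bit in P_{i+1}. Decrypting the received ciphertext:
P[1]: D(K, 187) = 51; 51 ⊕ 101 = 86.
P[2]: D(K, 190) = 48; 48 ⊕ 187 = 139.
P[3]: D(K, 239) = 255; 255 ⊕ 190 = 65.
P[4]: D(K, 195) = 43; 43 ⊕ 239 = 196.
Blocks that differ from the original plaintext: P[4].

P[1] = 86, P[2] = 139, P[3] = 65, P[4] = 196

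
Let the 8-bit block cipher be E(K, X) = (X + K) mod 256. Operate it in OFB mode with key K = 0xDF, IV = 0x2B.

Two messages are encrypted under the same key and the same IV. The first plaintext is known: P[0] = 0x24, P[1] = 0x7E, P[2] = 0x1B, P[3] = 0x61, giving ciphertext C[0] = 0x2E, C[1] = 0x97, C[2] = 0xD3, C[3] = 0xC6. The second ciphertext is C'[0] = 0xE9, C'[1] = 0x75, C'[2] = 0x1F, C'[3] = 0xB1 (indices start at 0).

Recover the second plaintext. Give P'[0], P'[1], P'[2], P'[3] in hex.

In OFB with a reused IV, both messages share the same keystream S_i, so C_i ⊕ C'_i = P_i ⊕ P'_i and thus P'_i = P_i ⊕ C_i ⊕ C'_i.
P'[0]: 0x24 ⊕ 0x2E ⊕ 0xE9 = 0xE3.
P'[1]: 0x7E ⊕ 0x97 ⊕ 0x75 = 0x9C.
P'[2]: 0x1B ⊕ 0xD3 ⊕ 0x1F = 0xD7.
P'[3]: 0x61 ⊕ 0xC6 ⊕ 0xB1 = 0x16.

P'[0] = 0xE3, P'[1] = 0x9C, P'[2] = 0xD7, P'[3] = 0x16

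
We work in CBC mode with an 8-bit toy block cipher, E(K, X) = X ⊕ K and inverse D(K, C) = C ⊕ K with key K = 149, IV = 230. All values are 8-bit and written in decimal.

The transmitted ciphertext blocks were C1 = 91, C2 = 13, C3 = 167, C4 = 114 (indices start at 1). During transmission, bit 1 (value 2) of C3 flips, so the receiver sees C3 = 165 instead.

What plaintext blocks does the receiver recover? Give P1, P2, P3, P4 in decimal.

P1 = 40, P2 = 195, P3 = 61, P4 = 66

CBC decryption: P_i = D(K, C_i) ⊕ C_{i−1}, with C_{0} = IV.
Only C3 changed, to 165. In CBC, a change in C_i garbles P_i and flips the same bit in P_{i+1}. Decrypting the received ciphertext:
P1: D(K, 91) = 206; 206 ⊕ 230 = 40.
P2: D(K, 13) = 152; 152 ⊕ 91 = 195.
P3: D(K, 165) = 48; 48 ⊕ 13 = 61.
P4: D(K, 114) = 231; 231 ⊕ 165 = 66.
Blocks that differ from the original plaintext: P3, P4.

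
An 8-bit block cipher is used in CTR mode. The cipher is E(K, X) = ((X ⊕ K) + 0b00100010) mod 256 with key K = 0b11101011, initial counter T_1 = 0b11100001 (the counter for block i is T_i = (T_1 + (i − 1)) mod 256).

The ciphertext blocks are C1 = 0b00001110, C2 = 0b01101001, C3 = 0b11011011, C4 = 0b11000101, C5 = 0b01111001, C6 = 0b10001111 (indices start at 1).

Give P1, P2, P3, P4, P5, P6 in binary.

P1 = 0b00100010, P2 = 0b01000010, P3 = 0b11110001, P4 = 0b11110100, P5 = 0b01001001, P6 = 0b10100000

CTR decryption: S_i = E(K, T_i) where T_i is the counter for block i; P_i = C_i ⊕ S_i.
P1: T = 0b11100001, S = E(K, T) = 0b00101100; 0b00001110 ⊕ 0b00101100 = 0b00100010.
P2: T = 0b11100010, S = E(K, T) = 0b00101011; 0b01101001 ⊕ 0b00101011 = 0b01000010.
P3: T = 0b11100011, S = E(K, T) = 0b00101010; 0b11011011 ⊕ 0b00101010 = 0b11110001.
P4: T = 0b11100100, S = E(K, T) = 0b00110001; 0b11000101 ⊕ 0b00110001 = 0b11110100.
P5: T = 0b11100101, S = E(K, T) = 0b00110000; 0b01111001 ⊕ 0b00110000 = 0b01001001.
P6: T = 0b11100110, S = E(K, T) = 0b00101111; 0b10001111 ⊕ 0b00101111 = 0b10100000.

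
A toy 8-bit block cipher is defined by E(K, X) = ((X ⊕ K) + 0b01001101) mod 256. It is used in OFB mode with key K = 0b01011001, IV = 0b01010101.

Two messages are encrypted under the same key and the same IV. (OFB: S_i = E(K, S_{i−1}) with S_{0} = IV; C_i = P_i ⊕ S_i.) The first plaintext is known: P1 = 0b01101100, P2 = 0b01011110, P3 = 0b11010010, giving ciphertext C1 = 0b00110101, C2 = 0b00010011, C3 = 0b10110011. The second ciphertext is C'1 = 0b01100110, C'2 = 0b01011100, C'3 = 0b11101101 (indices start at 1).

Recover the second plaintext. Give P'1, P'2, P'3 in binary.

P'1 = 0b00111111, P'2 = 0b00010001, P'3 = 0b10001100

In OFB with a reused IV, both messages share the same keystream S_i, so C_i ⊕ C'_i = P_i ⊕ P'_i and thus P'_i = P_i ⊕ C_i ⊕ C'_i.
P'1: 0b01101100 ⊕ 0b00110101 ⊕ 0b01100110 = 0b00111111.
P'2: 0b01011110 ⊕ 0b00010011 ⊕ 0b01011100 = 0b00010001.
P'3: 0b11010010 ⊕ 0b10110011 ⊕ 0b11101101 = 0b10001100.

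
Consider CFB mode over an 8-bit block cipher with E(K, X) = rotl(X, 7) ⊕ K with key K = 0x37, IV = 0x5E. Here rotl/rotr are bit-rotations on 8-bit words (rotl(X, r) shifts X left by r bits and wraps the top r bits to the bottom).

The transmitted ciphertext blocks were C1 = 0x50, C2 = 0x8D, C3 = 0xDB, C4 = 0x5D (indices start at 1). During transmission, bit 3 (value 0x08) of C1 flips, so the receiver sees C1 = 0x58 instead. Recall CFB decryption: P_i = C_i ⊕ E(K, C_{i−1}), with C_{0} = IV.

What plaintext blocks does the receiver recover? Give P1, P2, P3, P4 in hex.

P1 = 0x40, P2 = 0x96, P3 = 0x2A, P4 = 0x87

Only C1 changed, to 0x58. In CFB, a change in C_i flips the same bit in P_i and garbles P_{i+1}. Decrypting the received ciphertext:
P1: E(K, 0x5E) = 0x18; 0x58 ⊕ 0x18 = 0x40.
P2: E(K, 0x58) = 0x1B; 0x8D ⊕ 0x1B = 0x96.
P3: E(K, 0x8D) = 0xF1; 0xDB ⊕ 0xF1 = 0x2A.
P4: E(K, 0xDB) = 0xDA; 0x5D ⊕ 0xDA = 0x87.
Blocks that differ from the original plaintext: P1, P2.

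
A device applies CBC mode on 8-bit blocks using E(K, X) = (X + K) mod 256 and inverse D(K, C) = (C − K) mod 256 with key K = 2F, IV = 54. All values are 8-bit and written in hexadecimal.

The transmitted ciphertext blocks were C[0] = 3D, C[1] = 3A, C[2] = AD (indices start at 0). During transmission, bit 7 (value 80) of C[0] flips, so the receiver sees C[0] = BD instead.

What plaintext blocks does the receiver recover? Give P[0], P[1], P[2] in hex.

P[0] = DA, P[1] = B6, P[2] = 44

CBC decryption: P_i = D(K, C_i) ⊕ C_{i−1}, with C_{−1} = IV.
Only C[0] changed, to BD. In CBC, a change in C_i garbles P_i and flips the same bit in P_{i+1}. Decrypting the received ciphertext:
P[0]: D(K, BD) = 8E; 8E ⊕ 54 = DA.
P[1]: D(K, 3A) = 0B; 0B ⊕ BD = B6.
P[2]: D(K, AD) = 7E; 7E ⊕ 3A = 44.
Blocks that differ from the original plaintext: P[0], P[1].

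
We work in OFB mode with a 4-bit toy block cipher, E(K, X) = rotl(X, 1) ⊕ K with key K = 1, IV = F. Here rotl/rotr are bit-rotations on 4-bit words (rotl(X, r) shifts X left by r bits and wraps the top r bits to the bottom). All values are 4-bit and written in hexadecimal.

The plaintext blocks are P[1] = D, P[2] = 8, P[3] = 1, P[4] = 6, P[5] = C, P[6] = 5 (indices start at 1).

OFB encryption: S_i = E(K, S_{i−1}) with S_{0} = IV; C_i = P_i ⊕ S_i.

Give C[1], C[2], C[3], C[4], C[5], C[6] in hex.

C[1] = 3, C[2] = 4, C[3] = 9, C[4] = 6, C[5] = D, C[6] = 6

C[1]: S = E(K, F) = E; D ⊕ E = 3.
C[2]: S = E(K, E) = C; 8 ⊕ C = 4.
C[3]: S = E(K, C) = 8; 1 ⊕ 8 = 9.
C[4]: S = E(K, 8) = 0; 6 ⊕ 0 = 6.
C[5]: S = E(K, 0) = 1; C ⊕ 1 = D.
C[6]: S = E(K, 1) = 3; 5 ⊕ 3 = 6.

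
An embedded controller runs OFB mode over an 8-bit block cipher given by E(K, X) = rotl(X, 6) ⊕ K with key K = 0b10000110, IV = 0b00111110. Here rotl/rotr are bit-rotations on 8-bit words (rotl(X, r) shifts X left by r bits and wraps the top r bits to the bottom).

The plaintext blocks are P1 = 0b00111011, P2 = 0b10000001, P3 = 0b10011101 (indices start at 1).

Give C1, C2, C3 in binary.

C1 = 0b00110010, C2 = 0b01000101, C3 = 0b00101010

OFB encryption: S_i = E(K, S_{i−1}) with S_{0} = IV; C_i = P_i ⊕ S_i.
C1: S = E(K, 0b00111110) = 0b00001001; 0b00111011 ⊕ 0b00001001 = 0b00110010.
C2: S = E(K, 0b00001001) = 0b11000100; 0b10000001 ⊕ 0b11000100 = 0b01000101.
C3: S = E(K, 0b11000100) = 0b10110111; 0b10011101 ⊕ 0b10110111 = 0b00101010.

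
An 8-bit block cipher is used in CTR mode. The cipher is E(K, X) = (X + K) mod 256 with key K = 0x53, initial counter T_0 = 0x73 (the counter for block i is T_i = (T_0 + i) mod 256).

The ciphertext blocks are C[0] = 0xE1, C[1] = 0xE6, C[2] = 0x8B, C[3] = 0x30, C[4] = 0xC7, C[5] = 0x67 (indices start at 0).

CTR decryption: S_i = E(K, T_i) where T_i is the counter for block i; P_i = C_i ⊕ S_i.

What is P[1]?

P[1] = 0x21

P[1]: T = 0x74, S = E(K, T) = 0xC7; 0xE6 ⊕ 0xC7 = 0x21.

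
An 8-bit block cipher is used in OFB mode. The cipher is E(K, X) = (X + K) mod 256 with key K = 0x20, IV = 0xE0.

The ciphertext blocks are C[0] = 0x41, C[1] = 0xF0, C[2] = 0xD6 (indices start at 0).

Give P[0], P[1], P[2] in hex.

P[0] = 0x41, P[1] = 0xD0, P[2] = 0x96

OFB decryption: S_i = E(K, S_{i−1}) with S_{−1} = IV; P_i = C_i ⊕ S_i.
P[0]: S = E(K, 0xE0) = 0x00; 0x41 ⊕ 0x00 = 0x41.
P[1]: S = E(K, 0x00) = 0x20; 0xF0 ⊕ 0x20 = 0xD0.
P[2]: S = E(K, 0x20) = 0x40; 0xD6 ⊕ 0x40 = 0x96.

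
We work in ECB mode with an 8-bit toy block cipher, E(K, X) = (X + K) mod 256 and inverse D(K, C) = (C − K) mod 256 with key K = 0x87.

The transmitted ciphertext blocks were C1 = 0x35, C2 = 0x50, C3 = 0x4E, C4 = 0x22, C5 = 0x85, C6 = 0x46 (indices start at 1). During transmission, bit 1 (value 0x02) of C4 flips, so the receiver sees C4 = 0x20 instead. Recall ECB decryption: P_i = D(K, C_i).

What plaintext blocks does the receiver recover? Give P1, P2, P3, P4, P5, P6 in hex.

P1 = 0xAE, P2 = 0xC9, P3 = 0xC7, P4 = 0x99, P5 = 0xFE, P6 = 0xBF

Only C4 changed, to 0x20. In ECB, a change in C_i affects only P_i. Decrypting the received ciphertext:
P1: D(K, 0x35) = 0xAE.
P2: D(K, 0x50) = 0xC9.
P3: D(K, 0x4E) = 0xC7.
P4: D(K, 0x20) = 0x99.
P5: D(K, 0x85) = 0xFE.
P6: D(K, 0x46) = 0xBF.
Blocks that differ from the original plaintext: P4.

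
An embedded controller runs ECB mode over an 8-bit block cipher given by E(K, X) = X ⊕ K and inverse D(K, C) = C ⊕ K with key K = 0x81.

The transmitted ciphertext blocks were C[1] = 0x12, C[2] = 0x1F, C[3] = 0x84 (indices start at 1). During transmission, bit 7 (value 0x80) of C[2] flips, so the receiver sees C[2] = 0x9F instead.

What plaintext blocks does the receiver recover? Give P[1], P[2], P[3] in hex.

P[1] = 0x93, P[2] = 0x1E, P[3] = 0x05

ECB decryption: P_i = D(K, C_i).
Only C[2] changed, to 0x9F. In ECB, a change in C_i affects only P_i. Decrypting the received ciphertext:
P[1]: D(K, 0x12) = 0x93.
P[2]: D(K, 0x9F) = 0x1E.
P[3]: D(K, 0x84) = 0x05.
Blocks that differ from the original plaintext: P[2].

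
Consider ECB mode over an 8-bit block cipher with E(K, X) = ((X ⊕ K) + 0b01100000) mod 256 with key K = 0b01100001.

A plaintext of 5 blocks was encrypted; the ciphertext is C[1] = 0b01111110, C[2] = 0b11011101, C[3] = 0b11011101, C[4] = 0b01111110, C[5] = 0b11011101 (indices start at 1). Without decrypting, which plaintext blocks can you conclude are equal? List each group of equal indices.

ECB encrypts each block independently with the same key, so equal ciphertext blocks imply equal plaintext blocks.
C[1] = C[4] = 0b01111110, so P[1] = P[4].
C[2] = C[3] = C[5] = 0b11011101, so P[2] = P[3] = P[5].

P[1] = P[4]; P[2] = P[3] = P[5]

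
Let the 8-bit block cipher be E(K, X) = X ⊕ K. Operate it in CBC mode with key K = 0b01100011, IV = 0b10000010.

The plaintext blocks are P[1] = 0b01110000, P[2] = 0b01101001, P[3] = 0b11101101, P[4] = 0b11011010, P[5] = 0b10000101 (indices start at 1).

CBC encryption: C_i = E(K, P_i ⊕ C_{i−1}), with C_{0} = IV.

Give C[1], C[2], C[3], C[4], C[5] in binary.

C[1] = 0b10010001, C[2] = 0b10011011, C[3] = 0b00010101, C[4] = 0b10101100, C[5] = 0b01001010

C[1]: P[1] ⊕ 0b10000010 = 0b11110010; E(K, 0b11110010) = 0b10010001.
C[2]: P[2] ⊕ 0b10010001 = 0b11111000; E(K, 0b11111000) = 0b10011011.
C[3]: P[3] ⊕ 0b10011011 = 0b01110110; E(K, 0b01110110) = 0b00010101.
C[4]: P[4] ⊕ 0b00010101 = 0b11001111; E(K, 0b11001111) = 0b10101100.
C[5]: P[5] ⊕ 0b10101100 = 0b00101001; E(K, 0b00101001) = 0b01001010.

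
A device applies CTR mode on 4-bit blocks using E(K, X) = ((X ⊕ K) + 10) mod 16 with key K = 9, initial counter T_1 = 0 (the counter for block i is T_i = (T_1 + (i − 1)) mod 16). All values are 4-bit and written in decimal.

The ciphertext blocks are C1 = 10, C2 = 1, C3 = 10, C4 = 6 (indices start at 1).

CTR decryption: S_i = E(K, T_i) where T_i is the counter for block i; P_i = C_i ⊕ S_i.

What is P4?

P4: T = 3, S = E(K, T) = 4; 6 ⊕ 4 = 2.

P4 = 2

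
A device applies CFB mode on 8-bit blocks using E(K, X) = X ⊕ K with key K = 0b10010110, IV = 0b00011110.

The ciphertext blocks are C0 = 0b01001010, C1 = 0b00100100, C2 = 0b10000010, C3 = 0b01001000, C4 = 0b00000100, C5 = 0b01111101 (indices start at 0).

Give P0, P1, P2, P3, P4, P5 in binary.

CFB decryption: P_i = C_i ⊕ E(K, C_{i−1}), with C_{−1} = IV.
P0: E(K, 0b00011110) = 0b10001000; 0b01001010 ⊕ 0b10001000 = 0b11000010.
P1: E(K, 0b01001010) = 0b11011100; 0b00100100 ⊕ 0b11011100 = 0b11111000.
P2: E(K, 0b00100100) = 0b10110010; 0b10000010 ⊕ 0b10110010 = 0b00110000.
P3: E(K, 0b10000010) = 0b00010100; 0b01001000 ⊕ 0b00010100 = 0b01011100.
P4: E(K, 0b01001000) = 0b11011110; 0b00000100 ⊕ 0b11011110 = 0b11011010.
P5: E(K, 0b00000100) = 0b10010010; 0b01111101 ⊕ 0b10010010 = 0b11101111.

P0 = 0b11000010, P1 = 0b11111000, P2 = 0b00110000, P3 = 0b01011100, P4 = 0b11011010, P5 = 0b11101111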